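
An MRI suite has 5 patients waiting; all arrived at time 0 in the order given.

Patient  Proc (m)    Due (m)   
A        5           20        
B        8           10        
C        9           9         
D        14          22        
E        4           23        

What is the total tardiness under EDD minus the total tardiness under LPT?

EDD (increasing due date): C B A D E.
C: 0→9, due 9, tardiness 0
B: 9→17, due 10, tardiness 7
A: 17→22, due 20, tardiness 2
D: 22→36, due 22, tardiness 14
E: 36→40, due 23, tardiness 17
Sum = 0+7+2+14+17 = 40.
LPT (decreasing processing time): D C B A E.
D: 0→14, due 22, tardiness 0
C: 14→23, due 9, tardiness 14
B: 23→31, due 10, tardiness 21
A: 31→36, due 20, tardiness 16
E: 36→40, due 23, tardiness 17
Sum = 0+14+21+16+17 = 68.
Difference = 40 − 68 = -28.

-28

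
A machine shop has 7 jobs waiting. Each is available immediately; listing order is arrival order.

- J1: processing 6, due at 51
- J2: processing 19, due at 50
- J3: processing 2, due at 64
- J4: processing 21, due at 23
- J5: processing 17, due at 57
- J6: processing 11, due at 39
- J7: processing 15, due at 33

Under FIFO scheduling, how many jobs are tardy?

FIFO (arrival order): J1 J2 J3 J4 J5 J6 J7.
J1: 0→6, due 51, tardiness 0
J2: 6→25, due 50, tardiness 0
J3: 25→27, due 64, tardiness 0
J4: 27→48, due 23, tardiness 25
J5: 48→65, due 57, tardiness 8
J6: 65→76, due 39, tardiness 37
J7: 76→91, due 33, tardiness 58
Late jobs: 4.

4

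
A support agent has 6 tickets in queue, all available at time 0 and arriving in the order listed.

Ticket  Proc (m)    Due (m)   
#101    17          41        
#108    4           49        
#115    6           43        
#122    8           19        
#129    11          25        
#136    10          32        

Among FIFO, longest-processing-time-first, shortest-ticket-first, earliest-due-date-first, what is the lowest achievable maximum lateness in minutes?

FIFO (arrival order): #101 #108 #115 #122 #129 #136.
#101: 0→17, due 41, lateness -24
#108: 17→21, due 49, lateness -28
#115: 21→27, due 43, lateness -16
#122: 27→35, due 19, lateness 16
#129: 35→46, due 25, lateness 21
#136: 46→56, due 32, lateness 24
Maximum = 24.
LPT (decreasing processing time): #101 #129 #136 #122 #115 #108.
#101: 0→17, due 41, lateness -24
#129: 17→28, due 25, lateness 3
#136: 28→38, due 32, lateness 6
#122: 38→46, due 19, lateness 27
#115: 46→52, due 43, lateness 9
#108: 52→56, due 49, lateness 7
Maximum = 27.
SPT (increasing processing time): #108 #115 #122 #136 #129 #101.
#108: 0→4, due 49, lateness -45
#115: 4→10, due 43, lateness -33
#122: 10→18, due 19, lateness -1
#136: 18→28, due 32, lateness -4
#129: 28→39, due 25, lateness 14
#101: 39→56, due 41, lateness 15
Maximum = 15.
EDD (increasing due date): #122 #129 #136 #101 #115 #108.
#122: 0→8, due 19, lateness -11
#129: 8→19, due 25, lateness -6
#136: 19→29, due 32, lateness -3
#101: 29→46, due 41, lateness 5
#115: 46→52, due 43, lateness 9
#108: 52→56, due 49, lateness 7
Maximum = 9.
FIFO 24, LPT 27, SPT 15, EDD 9 → minimum 9.

9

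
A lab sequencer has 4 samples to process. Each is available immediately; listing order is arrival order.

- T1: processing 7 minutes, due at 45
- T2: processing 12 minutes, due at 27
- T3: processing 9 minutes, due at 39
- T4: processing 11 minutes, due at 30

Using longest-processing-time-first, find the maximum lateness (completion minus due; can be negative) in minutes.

LPT (decreasing processing time): T2 T4 T3 T1.
T2: 0→12, due 27, lateness -15
T4: 12→23, due 30, lateness -7
T3: 23→32, due 39, lateness -7
T1: 32→39, due 45, lateness -6
Maximum = -6.

-6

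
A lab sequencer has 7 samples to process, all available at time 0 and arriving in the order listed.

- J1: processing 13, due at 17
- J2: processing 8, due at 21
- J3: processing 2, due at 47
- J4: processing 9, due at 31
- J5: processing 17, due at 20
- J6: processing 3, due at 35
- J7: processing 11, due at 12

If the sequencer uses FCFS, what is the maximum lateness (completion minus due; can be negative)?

51

FIFO (arrival order): J1 J2 J3 J4 J5 J6 J7.
J1: 0→13, due 17, lateness -4
J2: 13→21, due 21, lateness 0
J3: 21→23, due 47, lateness -24
J4: 23→32, due 31, lateness 1
J5: 32→49, due 20, lateness 29
J6: 49→52, due 35, lateness 17
J7: 52→63, due 12, lateness 51
Maximum = 51.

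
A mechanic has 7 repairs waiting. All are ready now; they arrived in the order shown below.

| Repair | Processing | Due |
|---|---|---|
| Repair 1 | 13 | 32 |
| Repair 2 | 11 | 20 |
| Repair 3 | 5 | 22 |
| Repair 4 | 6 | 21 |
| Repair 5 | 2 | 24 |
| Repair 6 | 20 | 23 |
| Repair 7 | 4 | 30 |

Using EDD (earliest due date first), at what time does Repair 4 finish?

17

EDD (increasing due date): Repair 2 Repair 4 Repair 3 Repair 6 Repair 5 Repair 7 Repair 1.
Repair 2: 0→11
Repair 4: 11→17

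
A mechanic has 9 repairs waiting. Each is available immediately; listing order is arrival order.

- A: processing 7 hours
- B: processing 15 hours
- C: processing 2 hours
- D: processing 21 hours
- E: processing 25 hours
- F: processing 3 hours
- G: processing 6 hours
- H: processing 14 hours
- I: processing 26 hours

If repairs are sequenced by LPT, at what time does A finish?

108

LPT (decreasing processing time): I E D B H A G F C.
I: 0→26
E: 26→51
D: 51→72
B: 72→87
H: 87→101
A: 101→108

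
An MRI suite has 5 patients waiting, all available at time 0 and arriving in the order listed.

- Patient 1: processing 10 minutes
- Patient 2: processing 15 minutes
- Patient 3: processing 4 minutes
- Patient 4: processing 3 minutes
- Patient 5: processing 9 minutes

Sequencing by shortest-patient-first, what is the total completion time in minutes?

SPT (increasing processing time): Patient 4 Patient 3 Patient 5 Patient 1 Patient 2.
Patient 4: 0→3
Patient 3: 3→7
Patient 5: 7→16
Patient 1: 16→26
Patient 2: 26→41
Sum = 3+7+16+26+41 = 93.

93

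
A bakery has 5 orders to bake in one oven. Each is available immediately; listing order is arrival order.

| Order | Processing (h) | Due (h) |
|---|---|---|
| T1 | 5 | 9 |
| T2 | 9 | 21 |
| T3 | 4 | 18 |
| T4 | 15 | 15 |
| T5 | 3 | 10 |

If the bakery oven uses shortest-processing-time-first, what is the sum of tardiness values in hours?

SPT (increasing processing time): T5 T3 T1 T2 T4.
T5: 0→3, due 10, tardiness 0
T3: 3→7, due 18, tardiness 0
T1: 7→12, due 9, tardiness 3
T2: 12→21, due 21, tardiness 0
T4: 21→36, due 15, tardiness 21
Sum = 0+0+3+0+21 = 24.

24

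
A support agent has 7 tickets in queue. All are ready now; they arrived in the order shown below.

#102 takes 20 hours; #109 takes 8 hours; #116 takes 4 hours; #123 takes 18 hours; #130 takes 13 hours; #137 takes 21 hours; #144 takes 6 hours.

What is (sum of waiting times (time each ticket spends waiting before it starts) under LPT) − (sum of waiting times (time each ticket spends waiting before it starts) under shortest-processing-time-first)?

LPT (decreasing processing time): #137 #102 #123 #130 #109 #144 #116.
#137: waits 0, runs 0→21
#102: waits 21, runs 21→41
#123: waits 41, runs 41→59
#130: waits 59, runs 59→72
#109: waits 72, runs 72→80
#144: waits 80, runs 80→86
#116: waits 86, runs 86→90
Sum = 0+21+41+59+72+80+86 = 359.
SPT (increasing processing time): #116 #144 #109 #130 #123 #102 #137.
#116: waits 0, runs 0→4
#144: waits 4, runs 4→10
#109: waits 10, runs 10→18
#130: waits 18, runs 18→31
#123: waits 31, runs 31→49
#102: waits 49, runs 49→69
#137: waits 69, runs 69→90
Sum = 0+4+10+18+31+49+69 = 181.
Difference = 359 − 181 = 178.

178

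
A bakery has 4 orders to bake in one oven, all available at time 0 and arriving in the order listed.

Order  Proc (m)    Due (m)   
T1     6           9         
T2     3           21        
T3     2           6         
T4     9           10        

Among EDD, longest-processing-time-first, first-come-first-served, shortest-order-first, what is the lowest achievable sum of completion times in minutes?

38

EDD (increasing due date): T3 T1 T4 T2.
T3: 0→2
T1: 2→8
T4: 8→17
T2: 17→20
Sum = 2+8+17+20 = 47.
LPT (decreasing processing time): T4 T1 T2 T3.
T4: 0→9
T1: 9→15
T2: 15→18
T3: 18→20
Sum = 9+15+18+20 = 62.
FIFO (arrival order): T1 T2 T3 T4.
T1: 0→6
T2: 6→9
T3: 9→11
T4: 11→20
Sum = 6+9+11+20 = 46.
SPT (increasing processing time): T3 T2 T1 T4.
T3: 0→2
T2: 2→5
T1: 5→11
T4: 11→20
Sum = 2+5+11+20 = 38.
EDD 47, LPT 62, FIFO 46, SPT 38 → minimum 38.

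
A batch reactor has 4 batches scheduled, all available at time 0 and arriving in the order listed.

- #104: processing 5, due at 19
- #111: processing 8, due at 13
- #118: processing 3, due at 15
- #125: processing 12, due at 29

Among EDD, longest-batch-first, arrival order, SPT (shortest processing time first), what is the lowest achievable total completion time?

EDD (increasing due date): #111 #118 #104 #125.
#111: 0→8
#118: 8→11
#104: 11→16
#125: 16→28
Sum = 8+11+16+28 = 63.
LPT (decreasing processing time): #125 #111 #104 #118.
#125: 0→12
#111: 12→20
#104: 20→25
#118: 25→28
Sum = 12+20+25+28 = 85.
FIFO (arrival order): #104 #111 #118 #125.
#104: 0→5
#111: 5→13
#118: 13→16
#125: 16→28
Sum = 5+13+16+28 = 62.
SPT (increasing processing time): #118 #104 #111 #125.
#118: 0→3
#104: 3→8
#111: 8→16
#125: 16→28
Sum = 3+8+16+28 = 55.
EDD 63, LPT 85, FIFO 62, SPT 55 → minimum 55.

55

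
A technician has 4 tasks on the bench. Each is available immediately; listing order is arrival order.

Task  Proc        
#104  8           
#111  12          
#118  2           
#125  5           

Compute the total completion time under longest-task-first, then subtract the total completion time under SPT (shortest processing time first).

LPT (decreasing processing time): #111 #104 #125 #118.
#111: 0→12
#104: 12→20
#125: 20→25
#118: 25→27
Sum = 12+20+25+27 = 84.
SPT (increasing processing time): #118 #125 #104 #111.
#118: 0→2
#125: 2→7
#104: 7→15
#111: 15→27
Sum = 2+7+15+27 = 51.
Difference = 84 − 51 = 33.

33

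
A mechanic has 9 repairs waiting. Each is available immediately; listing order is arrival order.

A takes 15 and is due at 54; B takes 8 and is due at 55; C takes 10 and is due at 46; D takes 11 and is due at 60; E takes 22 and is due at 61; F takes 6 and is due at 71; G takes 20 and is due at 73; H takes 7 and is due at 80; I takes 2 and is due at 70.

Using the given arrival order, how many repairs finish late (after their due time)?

FIFO (arrival order): A B C D E F G H I.
A: 0→15, due 54, tardiness 0
B: 15→23, due 55, tardiness 0
C: 23→33, due 46, tardiness 0
D: 33→44, due 60, tardiness 0
E: 44→66, due 61, tardiness 5
F: 66→72, due 71, tardiness 1
G: 72→92, due 73, tardiness 19
H: 92→99, due 80, tardiness 19
I: 99→101, due 70, tardiness 31
Late repairs: 5.

5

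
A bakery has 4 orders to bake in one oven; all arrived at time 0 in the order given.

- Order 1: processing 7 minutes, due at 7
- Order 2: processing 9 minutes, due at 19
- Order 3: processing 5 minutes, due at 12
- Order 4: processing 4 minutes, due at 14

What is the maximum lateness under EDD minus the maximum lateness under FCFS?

EDD (increasing due date): Order 1 Order 3 Order 4 Order 2.
Order 1: 0→7, due 7, lateness 0
Order 3: 7→12, due 12, lateness 0
Order 4: 12→16, due 14, lateness 2
Order 2: 16→25, due 19, lateness 6
Maximum = 6.
FIFO (arrival order): Order 1 Order 2 Order 3 Order 4.
Order 1: 0→7, due 7, lateness 0
Order 2: 7→16, due 19, lateness -3
Order 3: 16→21, due 12, lateness 9
Order 4: 21→25, due 14, lateness 11
Maximum = 11.
Difference = 6 − 11 = -5.

-5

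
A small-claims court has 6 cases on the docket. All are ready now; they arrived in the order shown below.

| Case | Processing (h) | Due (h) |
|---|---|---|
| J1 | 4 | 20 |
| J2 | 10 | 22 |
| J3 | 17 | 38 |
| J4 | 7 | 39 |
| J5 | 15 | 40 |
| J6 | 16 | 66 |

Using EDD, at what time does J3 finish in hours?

EDD (increasing due date): J1 J2 J3 J4 J5 J6.
J1: 0→4
J2: 4→14
J3: 14→31

31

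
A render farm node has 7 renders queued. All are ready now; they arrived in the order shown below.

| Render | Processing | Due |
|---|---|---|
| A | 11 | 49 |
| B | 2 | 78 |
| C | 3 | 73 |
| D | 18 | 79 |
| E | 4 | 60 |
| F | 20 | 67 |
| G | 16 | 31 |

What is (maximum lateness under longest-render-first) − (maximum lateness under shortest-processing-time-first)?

LPT (decreasing processing time): F D G A E C B.
F: 0→20, due 67, lateness -47
D: 20→38, due 79, lateness -41
G: 38→54, due 31, lateness 23
A: 54→65, due 49, lateness 16
E: 65→69, due 60, lateness 9
C: 69→72, due 73, lateness -1
B: 72→74, due 78, lateness -4
Maximum = 23.
SPT (increasing processing time): B C E A G D F.
B: 0→2, due 78, lateness -76
C: 2→5, due 73, lateness -68
E: 5→9, due 60, lateness -51
A: 9→20, due 49, lateness -29
G: 20→36, due 31, lateness 5
D: 36→54, due 79, lateness -25
F: 54→74, due 67, lateness 7
Maximum = 7.
Difference = 23 − 7 = 16.

16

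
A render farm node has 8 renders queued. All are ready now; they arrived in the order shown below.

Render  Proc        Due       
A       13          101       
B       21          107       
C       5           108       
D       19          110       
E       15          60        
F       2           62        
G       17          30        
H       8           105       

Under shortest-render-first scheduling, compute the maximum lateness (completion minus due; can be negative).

SPT (increasing processing time): F C H A E G D B.
F: 0→2, due 62, lateness -60
C: 2→7, due 108, lateness -101
H: 7→15, due 105, lateness -90
A: 15→28, due 101, lateness -73
E: 28→43, due 60, lateness -17
G: 43→60, due 30, lateness 30
D: 60→79, due 110, lateness -31
B: 79→100, due 107, lateness -7
Maximum = 30.

30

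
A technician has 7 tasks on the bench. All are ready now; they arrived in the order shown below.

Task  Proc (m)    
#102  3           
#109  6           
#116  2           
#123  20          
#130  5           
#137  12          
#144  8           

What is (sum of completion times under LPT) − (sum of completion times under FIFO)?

105

LPT (decreasing processing time): #123 #137 #144 #109 #130 #102 #116.
#123: 0→20
#137: 20→32
#144: 32→40
#109: 40→46
#130: 46→51
#102: 51→54
#116: 54→56
Sum = 20+32+40+46+51+54+56 = 299.
FIFO (arrival order): #102 #109 #116 #123 #130 #137 #144.
#102: 0→3
#109: 3→9
#116: 9→11
#123: 11→31
#130: 31→36
#137: 36→48
#144: 48→56
Sum = 3+9+11+31+36+48+56 = 194.
Difference = 299 − 194 = 105.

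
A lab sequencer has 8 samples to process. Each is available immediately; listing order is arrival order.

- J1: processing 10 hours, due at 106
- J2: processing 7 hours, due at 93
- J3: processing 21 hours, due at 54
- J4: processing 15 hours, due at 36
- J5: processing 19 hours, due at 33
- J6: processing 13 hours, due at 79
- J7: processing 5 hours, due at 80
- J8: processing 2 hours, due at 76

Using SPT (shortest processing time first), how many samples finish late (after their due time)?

3

SPT (increasing processing time): J8 J7 J2 J1 J6 J4 J5 J3.
J8: 0→2, due 76, tardiness 0
J7: 2→7, due 80, tardiness 0
J2: 7→14, due 93, tardiness 0
J1: 14→24, due 106, tardiness 0
J6: 24→37, due 79, tardiness 0
J4: 37→52, due 36, tardiness 16
J5: 52→71, due 33, tardiness 38
J3: 71→92, due 54, tardiness 38
Late samples: 3.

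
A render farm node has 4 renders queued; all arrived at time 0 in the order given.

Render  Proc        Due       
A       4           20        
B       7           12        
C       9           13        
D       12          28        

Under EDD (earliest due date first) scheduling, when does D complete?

EDD (increasing due date): B C A D.
B: 0→7
C: 7→16
A: 16→20
D: 20→32

32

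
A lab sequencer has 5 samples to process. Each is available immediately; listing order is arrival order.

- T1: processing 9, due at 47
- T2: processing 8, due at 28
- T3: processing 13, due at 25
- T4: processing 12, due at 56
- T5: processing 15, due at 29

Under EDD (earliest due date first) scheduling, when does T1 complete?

45

EDD (increasing due date): T3 T2 T5 T1 T4.
T3: 0→13
T2: 13→21
T5: 21→36
T1: 36→45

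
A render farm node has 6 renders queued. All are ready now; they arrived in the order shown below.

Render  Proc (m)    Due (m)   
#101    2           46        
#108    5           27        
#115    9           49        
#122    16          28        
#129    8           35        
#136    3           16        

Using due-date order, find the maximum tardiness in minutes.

0

EDD (increasing due date): #136 #108 #122 #129 #101 #115.
#136: 0→3, due 16, tardiness 0
#108: 3→8, due 27, tardiness 0
#122: 8→24, due 28, tardiness 0
#129: 24→32, due 35, tardiness 0
#101: 32→34, due 46, tardiness 0
#115: 34→43, due 49, tardiness 0
Maximum = 0.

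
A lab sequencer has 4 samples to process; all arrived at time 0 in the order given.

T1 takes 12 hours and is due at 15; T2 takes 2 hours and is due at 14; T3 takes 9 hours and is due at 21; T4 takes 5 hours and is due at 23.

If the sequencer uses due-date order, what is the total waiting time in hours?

39

EDD (increasing due date): T2 T1 T3 T4.
T2: waits 0, runs 0→2
T1: waits 2, runs 2→14
T3: waits 14, runs 14→23
T4: waits 23, runs 23→28
Sum = 0+2+14+23 = 39.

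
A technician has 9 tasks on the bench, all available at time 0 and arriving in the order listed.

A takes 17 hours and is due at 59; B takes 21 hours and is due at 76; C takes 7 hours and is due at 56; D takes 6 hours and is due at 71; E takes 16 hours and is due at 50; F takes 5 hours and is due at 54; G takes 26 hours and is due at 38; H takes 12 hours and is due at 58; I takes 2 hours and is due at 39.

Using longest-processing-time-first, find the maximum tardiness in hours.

73

LPT (decreasing processing time): G B A E H C D F I.
G: 0→26, due 38, tardiness 0
B: 26→47, due 76, tardiness 0
A: 47→64, due 59, tardiness 5
E: 64→80, due 50, tardiness 30
H: 80→92, due 58, tardiness 34
C: 92→99, due 56, tardiness 43
D: 99→105, due 71, tardiness 34
F: 105→110, due 54, tardiness 56
I: 110→112, due 39, tardiness 73
Maximum = 73.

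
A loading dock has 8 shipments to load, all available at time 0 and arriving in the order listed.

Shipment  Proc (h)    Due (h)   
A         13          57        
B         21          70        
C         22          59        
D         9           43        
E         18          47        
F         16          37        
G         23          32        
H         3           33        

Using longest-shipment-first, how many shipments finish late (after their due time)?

5

LPT (decreasing processing time): G C B E F A D H.
G: 0→23, due 32, tardiness 0
C: 23→45, due 59, tardiness 0
B: 45→66, due 70, tardiness 0
E: 66→84, due 47, tardiness 37
F: 84→100, due 37, tardiness 63
A: 100→113, due 57, tardiness 56
D: 113→122, due 43, tardiness 79
H: 122→125, due 33, tardiness 92
Late shipments: 5.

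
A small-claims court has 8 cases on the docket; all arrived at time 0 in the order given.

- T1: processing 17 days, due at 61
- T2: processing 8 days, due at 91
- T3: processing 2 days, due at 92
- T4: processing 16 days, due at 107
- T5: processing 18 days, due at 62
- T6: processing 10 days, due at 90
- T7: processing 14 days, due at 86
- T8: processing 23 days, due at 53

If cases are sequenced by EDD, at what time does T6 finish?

EDD (increasing due date): T8 T1 T5 T7 T6 T2 T3 T4.
T8: 0→23
T1: 23→40
T5: 40→58
T7: 58→72
T6: 72→82

82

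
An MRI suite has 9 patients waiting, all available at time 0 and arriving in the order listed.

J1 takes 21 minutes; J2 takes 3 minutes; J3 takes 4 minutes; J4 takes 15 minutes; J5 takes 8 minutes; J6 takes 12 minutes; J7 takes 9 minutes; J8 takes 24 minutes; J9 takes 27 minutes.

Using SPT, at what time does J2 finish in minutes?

3

SPT (increasing processing time): J2 J3 J5 J7 J6 J4 J1 J8 J9.
J2: 0→3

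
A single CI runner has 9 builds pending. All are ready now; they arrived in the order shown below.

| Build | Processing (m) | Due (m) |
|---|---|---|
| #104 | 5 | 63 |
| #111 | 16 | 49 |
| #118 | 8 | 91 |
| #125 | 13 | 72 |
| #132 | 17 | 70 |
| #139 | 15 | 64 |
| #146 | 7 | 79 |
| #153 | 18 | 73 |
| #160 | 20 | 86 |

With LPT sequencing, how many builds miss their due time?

6

LPT (decreasing processing time): #160 #153 #132 #111 #139 #125 #118 #146 #104.
#160: 0→20, due 86, tardiness 0
#153: 20→38, due 73, tardiness 0
#132: 38→55, due 70, tardiness 0
#111: 55→71, due 49, tardiness 22
#139: 71→86, due 64, tardiness 22
#125: 86→99, due 72, tardiness 27
#118: 99→107, due 91, tardiness 16
#146: 107→114, due 79, tardiness 35
#104: 114→119, due 63, tardiness 56
Late builds: 6.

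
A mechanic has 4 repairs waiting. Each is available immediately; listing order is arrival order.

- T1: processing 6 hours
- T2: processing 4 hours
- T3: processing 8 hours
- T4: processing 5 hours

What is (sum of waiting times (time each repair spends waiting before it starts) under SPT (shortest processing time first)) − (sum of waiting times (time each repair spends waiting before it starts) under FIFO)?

-6

SPT (increasing processing time): T2 T4 T1 T3.
T2: waits 0, runs 0→4
T4: waits 4, runs 4→9
T1: waits 9, runs 9→15
T3: waits 15, runs 15→23
Sum = 0+4+9+15 = 28.
FIFO (arrival order): T1 T2 T3 T4.
T1: waits 0, runs 0→6
T2: waits 6, runs 6→10
T3: waits 10, runs 10→18
T4: waits 18, runs 18→23
Sum = 0+6+10+18 = 34.
Difference = 28 − 34 = -6.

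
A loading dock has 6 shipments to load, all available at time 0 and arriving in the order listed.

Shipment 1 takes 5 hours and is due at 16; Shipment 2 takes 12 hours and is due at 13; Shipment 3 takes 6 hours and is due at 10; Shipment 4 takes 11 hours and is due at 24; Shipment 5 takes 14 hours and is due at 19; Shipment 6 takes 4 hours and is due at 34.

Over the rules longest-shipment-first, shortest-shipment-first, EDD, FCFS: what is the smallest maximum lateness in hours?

LPT (decreasing processing time): Shipment 5 Shipment 2 Shipment 4 Shipment 3 Shipment 1 Shipment 6.
Shipment 5: 0→14, due 19, lateness -5
Shipment 2: 14→26, due 13, lateness 13
Shipment 4: 26→37, due 24, lateness 13
Shipment 3: 37→43, due 10, lateness 33
Shipment 1: 43→48, due 16, lateness 32
Shipment 6: 48→52, due 34, lateness 18
Maximum = 33.
SPT (increasing processing time): Shipment 6 Shipment 1 Shipment 3 Shipment 4 Shipment 2 Shipment 5.
Shipment 6: 0→4, due 34, lateness -30
Shipment 1: 4→9, due 16, lateness -7
Shipment 3: 9→15, due 10, lateness 5
Shipment 4: 15→26, due 24, lateness 2
Shipment 2: 26→38, due 13, lateness 25
Shipment 5: 38→52, due 19, lateness 33
Maximum = 33.
EDD (increasing due date): Shipment 3 Shipment 2 Shipment 1 Shipment 5 Shipment 4 Shipment 6.
Shipment 3: 0→6, due 10, lateness -4
Shipment 2: 6→18, due 13, lateness 5
Shipment 1: 18→23, due 16, lateness 7
Shipment 5: 23→37, due 19, lateness 18
Shipment 4: 37→48, due 24, lateness 24
Shipment 6: 48→52, due 34, lateness 18
Maximum = 24.
FIFO (arrival order): Shipment 1 Shipment 2 Shipment 3 Shipment 4 Shipment 5 Shipment 6.
Shipment 1: 0→5, due 16, lateness -11
Shipment 2: 5→17, due 13, lateness 4
Shipment 3: 17→23, due 10, lateness 13
Shipment 4: 23→34, due 24, lateness 10
Shipment 5: 34→48, due 19, lateness 29
Shipment 6: 48→52, due 34, lateness 18
Maximum = 29.
LPT 33, SPT 33, EDD 24, FIFO 29 → minimum 24.

24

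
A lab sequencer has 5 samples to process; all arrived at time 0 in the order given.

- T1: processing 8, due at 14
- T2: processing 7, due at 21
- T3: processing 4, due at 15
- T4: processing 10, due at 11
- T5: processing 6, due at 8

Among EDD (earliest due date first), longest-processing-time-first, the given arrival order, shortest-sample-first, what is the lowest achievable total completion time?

91

EDD (increasing due date): T5 T4 T1 T3 T2.
T5: 0→6
T4: 6→16
T1: 16→24
T3: 24→28
T2: 28→35
Sum = 6+16+24+28+35 = 109.
LPT (decreasing processing time): T4 T1 T2 T5 T3.
T4: 0→10
T1: 10→18
T2: 18→25
T5: 25→31
T3: 31→35
Sum = 10+18+25+31+35 = 119.
FIFO (arrival order): T1 T2 T3 T4 T5.
T1: 0→8
T2: 8→15
T3: 15→19
T4: 19→29
T5: 29→35
Sum = 8+15+19+29+35 = 106.
SPT (increasing processing time): T3 T5 T2 T1 T4.
T3: 0→4
T5: 4→10
T2: 10→17
T1: 17→25
T4: 25→35
Sum = 4+10+17+25+35 = 91.
EDD 109, LPT 119, FIFO 106, SPT 91 → minimum 91.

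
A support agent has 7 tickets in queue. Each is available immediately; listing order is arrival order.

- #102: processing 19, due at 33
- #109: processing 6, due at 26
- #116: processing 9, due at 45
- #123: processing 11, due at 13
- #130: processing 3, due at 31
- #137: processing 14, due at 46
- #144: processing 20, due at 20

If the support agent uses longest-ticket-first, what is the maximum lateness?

53

LPT (decreasing processing time): #144 #102 #137 #123 #116 #109 #130.
#144: 0→20, due 20, lateness 0
#102: 20→39, due 33, lateness 6
#137: 39→53, due 46, lateness 7
#123: 53→64, due 13, lateness 51
#116: 64→73, due 45, lateness 28
#109: 73→79, due 26, lateness 53
#130: 79→82, due 31, lateness 51
Maximum = 53.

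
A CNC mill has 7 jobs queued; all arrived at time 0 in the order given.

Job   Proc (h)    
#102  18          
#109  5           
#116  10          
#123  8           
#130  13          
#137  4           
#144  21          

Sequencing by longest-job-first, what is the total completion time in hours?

LPT (decreasing processing time): #144 #102 #130 #116 #123 #109 #137.
#144: 0→21
#102: 21→39
#130: 39→52
#116: 52→62
#123: 62→70
#109: 70→75
#137: 75→79
Sum = 21+39+52+62+70+75+79 = 398.

398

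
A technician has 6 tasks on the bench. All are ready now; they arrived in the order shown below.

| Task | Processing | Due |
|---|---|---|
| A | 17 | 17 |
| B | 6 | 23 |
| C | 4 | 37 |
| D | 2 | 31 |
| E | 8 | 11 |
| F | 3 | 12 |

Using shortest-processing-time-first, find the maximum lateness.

23

SPT (increasing processing time): D F C B E A.
D: 0→2, due 31, lateness -29
F: 2→5, due 12, lateness -7
C: 5→9, due 37, lateness -28
B: 9→15, due 23, lateness -8
E: 15→23, due 11, lateness 12
A: 23→40, due 17, lateness 23
Maximum = 23.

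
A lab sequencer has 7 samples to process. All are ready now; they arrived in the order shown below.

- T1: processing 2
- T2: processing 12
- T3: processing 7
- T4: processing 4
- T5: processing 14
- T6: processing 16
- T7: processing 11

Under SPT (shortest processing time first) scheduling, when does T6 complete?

SPT (increasing processing time): T1 T4 T3 T7 T2 T5 T6.
T1: 0→2
T4: 2→6
T3: 6→13
T7: 13→24
T2: 24→36
T5: 36→50
T6: 50→66

66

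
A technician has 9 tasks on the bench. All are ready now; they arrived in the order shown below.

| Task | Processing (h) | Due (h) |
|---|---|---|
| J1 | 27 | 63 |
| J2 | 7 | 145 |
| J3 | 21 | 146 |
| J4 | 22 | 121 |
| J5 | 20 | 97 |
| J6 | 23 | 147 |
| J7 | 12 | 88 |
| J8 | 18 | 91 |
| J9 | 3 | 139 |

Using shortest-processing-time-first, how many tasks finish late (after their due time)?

SPT (increasing processing time): J9 J2 J7 J8 J5 J3 J4 J6 J1.
J9: 0→3, due 139, tardiness 0
J2: 3→10, due 145, tardiness 0
J7: 10→22, due 88, tardiness 0
J8: 22→40, due 91, tardiness 0
J5: 40→60, due 97, tardiness 0
J3: 60→81, due 146, tardiness 0
J4: 81→103, due 121, tardiness 0
J6: 103→126, due 147, tardiness 0
J1: 126→153, due 63, tardiness 90
Late tasks: 1.

1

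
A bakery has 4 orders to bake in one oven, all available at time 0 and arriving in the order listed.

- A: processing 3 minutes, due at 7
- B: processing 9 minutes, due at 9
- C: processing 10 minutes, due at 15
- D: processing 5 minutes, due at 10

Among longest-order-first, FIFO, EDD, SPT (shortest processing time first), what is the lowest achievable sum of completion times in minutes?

LPT (decreasing processing time): C B D A.
C: 0→10
B: 10→19
D: 19→24
A: 24→27
Sum = 10+19+24+27 = 80.
FIFO (arrival order): A B C D.
A: 0→3
B: 3→12
C: 12→22
D: 22→27
Sum = 3+12+22+27 = 64.
EDD (increasing due date): A B D C.
A: 0→3
B: 3→12
D: 12→17
C: 17→27
Sum = 3+12+17+27 = 59.
SPT (increasing processing time): A D B C.
A: 0→3
D: 3→8
B: 8→17
C: 17→27
Sum = 3+8+17+27 = 55.
LPT 80, FIFO 64, EDD 59, SPT 55 → minimum 55.

55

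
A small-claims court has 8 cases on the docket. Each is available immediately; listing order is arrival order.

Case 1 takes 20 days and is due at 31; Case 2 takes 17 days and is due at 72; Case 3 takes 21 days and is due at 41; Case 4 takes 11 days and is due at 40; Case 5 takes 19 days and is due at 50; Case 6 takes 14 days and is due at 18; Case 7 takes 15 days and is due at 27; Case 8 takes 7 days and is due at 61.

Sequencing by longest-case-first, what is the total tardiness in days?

318

LPT (decreasing processing time): Case 3 Case 1 Case 5 Case 2 Case 7 Case 6 Case 4 Case 8.
Case 3: 0→21, due 41, tardiness 0
Case 1: 21→41, due 31, tardiness 10
Case 5: 41→60, due 50, tardiness 10
Case 2: 60→77, due 72, tardiness 5
Case 7: 77→92, due 27, tardiness 65
Case 6: 92→106, due 18, tardiness 88
Case 4: 106→117, due 40, tardiness 77
Case 8: 117→124, due 61, tardiness 63
Sum = 0+10+10+5+65+88+77+63 = 318.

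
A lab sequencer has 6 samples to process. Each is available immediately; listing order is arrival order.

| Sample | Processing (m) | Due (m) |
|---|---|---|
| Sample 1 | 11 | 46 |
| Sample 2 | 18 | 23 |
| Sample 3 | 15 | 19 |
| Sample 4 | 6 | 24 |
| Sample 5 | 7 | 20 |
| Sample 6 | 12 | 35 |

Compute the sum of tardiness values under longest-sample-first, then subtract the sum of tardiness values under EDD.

LPT (decreasing processing time): Sample 2 Sample 3 Sample 6 Sample 1 Sample 5 Sample 4.
Sample 2: 0→18, due 23, tardiness 0
Sample 3: 18→33, due 19, tardiness 14
Sample 6: 33→45, due 35, tardiness 10
Sample 1: 45→56, due 46, tardiness 10
Sample 5: 56→63, due 20, tardiness 43
Sample 4: 63→69, due 24, tardiness 45
Sum = 0+14+10+10+43+45 = 122.
EDD (increasing due date): Sample 3 Sample 5 Sample 2 Sample 4 Sample 6 Sample 1.
Sample 3: 0→15, due 19, tardiness 0
Sample 5: 15→22, due 20, tardiness 2
Sample 2: 22→40, due 23, tardiness 17
Sample 4: 40→46, due 24, tardiness 22
Sample 6: 46→58, due 35, tardiness 23
Sample 1: 58→69, due 46, tardiness 23
Sum = 0+2+17+22+23+23 = 87.
Difference = 122 − 87 = 35.

35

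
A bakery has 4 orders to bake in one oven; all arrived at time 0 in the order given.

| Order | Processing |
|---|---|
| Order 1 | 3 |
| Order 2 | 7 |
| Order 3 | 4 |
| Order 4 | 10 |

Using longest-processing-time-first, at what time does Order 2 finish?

17

LPT (decreasing processing time): Order 4 Order 2 Order 3 Order 1.
Order 4: 0→10
Order 2: 10→17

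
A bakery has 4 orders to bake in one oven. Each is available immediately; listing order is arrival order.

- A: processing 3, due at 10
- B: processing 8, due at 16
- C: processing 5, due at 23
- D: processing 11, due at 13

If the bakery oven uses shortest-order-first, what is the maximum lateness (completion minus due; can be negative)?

SPT (increasing processing time): A C B D.
A: 0→3, due 10, lateness -7
C: 3→8, due 23, lateness -15
B: 8→16, due 16, lateness 0
D: 16→27, due 13, lateness 14
Maximum = 14.

14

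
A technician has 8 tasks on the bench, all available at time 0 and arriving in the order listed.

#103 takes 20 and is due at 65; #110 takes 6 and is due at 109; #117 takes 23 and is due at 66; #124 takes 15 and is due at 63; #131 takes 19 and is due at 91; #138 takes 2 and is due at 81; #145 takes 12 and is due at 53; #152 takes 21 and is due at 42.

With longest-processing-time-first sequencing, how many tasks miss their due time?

5

LPT (decreasing processing time): #117 #152 #103 #131 #124 #145 #110 #138.
#117: 0→23, due 66, tardiness 0
#152: 23→44, due 42, tardiness 2
#103: 44→64, due 65, tardiness 0
#131: 64→83, due 91, tardiness 0
#124: 83→98, due 63, tardiness 35
#145: 98→110, due 53, tardiness 57
#110: 110→116, due 109, tardiness 7
#138: 116→118, due 81, tardiness 37
Late tasks: 5.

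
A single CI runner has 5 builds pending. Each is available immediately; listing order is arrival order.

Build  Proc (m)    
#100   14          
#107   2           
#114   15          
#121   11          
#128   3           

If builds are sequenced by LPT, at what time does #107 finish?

LPT (decreasing processing time): #114 #100 #121 #128 #107.
#114: 0→15
#100: 15→29
#121: 29→40
#128: 40→43
#107: 43→45

45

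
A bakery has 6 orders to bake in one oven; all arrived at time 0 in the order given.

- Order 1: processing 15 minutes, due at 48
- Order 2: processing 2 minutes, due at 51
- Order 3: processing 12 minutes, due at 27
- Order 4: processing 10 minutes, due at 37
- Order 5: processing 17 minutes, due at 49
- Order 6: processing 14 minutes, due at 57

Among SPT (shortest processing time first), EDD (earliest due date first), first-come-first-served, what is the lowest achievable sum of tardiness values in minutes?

SPT (increasing processing time): Order 2 Order 4 Order 3 Order 6 Order 1 Order 5.
Order 2: 0→2, due 51, tardiness 0
Order 4: 2→12, due 37, tardiness 0
Order 3: 12→24, due 27, tardiness 0
Order 6: 24→38, due 57, tardiness 0
Order 1: 38→53, due 48, tardiness 5
Order 5: 53→70, due 49, tardiness 21
Sum = 0+0+0+0+5+21 = 26.
EDD (increasing due date): Order 3 Order 4 Order 1 Order 5 Order 2 Order 6.
Order 3: 0→12, due 27, tardiness 0
Order 4: 12→22, due 37, tardiness 0
Order 1: 22→37, due 48, tardiness 0
Order 5: 37→54, due 49, tardiness 5
Order 2: 54→56, due 51, tardiness 5
Order 6: 56→70, due 57, tardiness 13
Sum = 0+0+0+5+5+13 = 23.
FIFO (arrival order): Order 1 Order 2 Order 3 Order 4 Order 5 Order 6.
Order 1: 0→15, due 48, tardiness 0
Order 2: 15→17, due 51, tardiness 0
Order 3: 17→29, due 27, tardiness 2
Order 4: 29→39, due 37, tardiness 2
Order 5: 39→56, due 49, tardiness 7
Order 6: 56→70, due 57, tardiness 13
Sum = 0+0+2+2+7+13 = 24.
SPT 26, EDD 23, FIFO 24 → minimum 23.

23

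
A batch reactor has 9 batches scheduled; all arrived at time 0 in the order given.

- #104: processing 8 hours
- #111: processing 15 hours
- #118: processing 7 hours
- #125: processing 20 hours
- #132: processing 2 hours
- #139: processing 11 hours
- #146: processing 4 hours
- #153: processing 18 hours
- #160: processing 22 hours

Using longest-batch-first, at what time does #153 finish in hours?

60

LPT (decreasing processing time): #160 #125 #153 #111 #139 #104 #118 #146 #132.
#160: 0→22
#125: 22→42
#153: 42→60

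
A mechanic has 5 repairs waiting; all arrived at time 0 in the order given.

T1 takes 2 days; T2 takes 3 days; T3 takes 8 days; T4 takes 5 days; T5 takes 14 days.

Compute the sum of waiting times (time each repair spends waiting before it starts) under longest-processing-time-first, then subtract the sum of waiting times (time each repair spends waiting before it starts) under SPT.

58

LPT (decreasing processing time): T5 T3 T4 T2 T1.
T5: waits 0, runs 0→14
T3: waits 14, runs 14→22
T4: waits 22, runs 22→27
T2: waits 27, runs 27→30
T1: waits 30, runs 30→32
Sum = 0+14+22+27+30 = 93.
SPT (increasing processing time): T1 T2 T4 T3 T5.
T1: waits 0, runs 0→2
T2: waits 2, runs 2→5
T4: waits 5, runs 5→10
T3: waits 10, runs 10→18
T5: waits 18, runs 18→32
Sum = 0+2+5+10+18 = 35.
Difference = 93 − 35 = 58.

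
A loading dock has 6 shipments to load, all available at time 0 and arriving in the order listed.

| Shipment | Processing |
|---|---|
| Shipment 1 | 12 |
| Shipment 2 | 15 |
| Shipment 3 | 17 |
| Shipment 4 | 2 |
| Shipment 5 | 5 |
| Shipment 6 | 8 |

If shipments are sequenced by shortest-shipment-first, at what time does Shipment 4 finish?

2

SPT (increasing processing time): Shipment 4 Shipment 5 Shipment 6 Shipment 1 Shipment 2 Shipment 3.
Shipment 4: 0→2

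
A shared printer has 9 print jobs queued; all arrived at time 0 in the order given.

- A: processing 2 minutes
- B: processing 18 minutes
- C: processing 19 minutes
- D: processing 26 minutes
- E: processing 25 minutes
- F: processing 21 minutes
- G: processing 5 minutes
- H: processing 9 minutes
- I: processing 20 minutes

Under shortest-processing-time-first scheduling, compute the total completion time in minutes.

SPT (increasing processing time): A G H B C I F E D.
A: 0→2
G: 2→7
H: 7→16
B: 16→34
C: 34→53
I: 53→73
F: 73→94
E: 94→119
D: 119→145
Sum = 2+7+16+34+53+73+94+119+145 = 543.

543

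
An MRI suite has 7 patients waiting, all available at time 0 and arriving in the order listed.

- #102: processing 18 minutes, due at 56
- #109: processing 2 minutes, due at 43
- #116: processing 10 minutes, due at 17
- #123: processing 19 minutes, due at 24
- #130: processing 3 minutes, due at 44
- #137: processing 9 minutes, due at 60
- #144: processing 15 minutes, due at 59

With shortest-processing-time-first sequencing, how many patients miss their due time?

3

SPT (increasing processing time): #109 #130 #137 #116 #144 #102 #123.
#109: 0→2, due 43, tardiness 0
#130: 2→5, due 44, tardiness 0
#137: 5→14, due 60, tardiness 0
#116: 14→24, due 17, tardiness 7
#144: 24→39, due 59, tardiness 0
#102: 39→57, due 56, tardiness 1
#123: 57→76, due 24, tardiness 52
Late patients: 3.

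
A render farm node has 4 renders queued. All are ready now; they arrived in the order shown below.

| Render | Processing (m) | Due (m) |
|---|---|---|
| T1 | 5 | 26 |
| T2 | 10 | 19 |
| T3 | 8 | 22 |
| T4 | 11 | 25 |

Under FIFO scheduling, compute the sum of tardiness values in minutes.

FIFO (arrival order): T1 T2 T3 T4.
T1: 0→5, due 26, tardiness 0
T2: 5→15, due 19, tardiness 0
T3: 15→23, due 22, tardiness 1
T4: 23→34, due 25, tardiness 9
Sum = 0+0+1+9 = 10.

10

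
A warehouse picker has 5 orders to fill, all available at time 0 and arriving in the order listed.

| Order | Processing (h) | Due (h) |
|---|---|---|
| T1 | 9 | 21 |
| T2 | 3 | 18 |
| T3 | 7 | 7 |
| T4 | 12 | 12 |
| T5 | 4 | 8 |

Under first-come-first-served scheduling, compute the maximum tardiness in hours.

FIFO (arrival order): T1 T2 T3 T4 T5.
T1: 0→9, due 21, tardiness 0
T2: 9→12, due 18, tardiness 0
T3: 12→19, due 7, tardiness 12
T4: 19→31, due 12, tardiness 19
T5: 31→35, due 8, tardiness 27
Maximum = 27.

27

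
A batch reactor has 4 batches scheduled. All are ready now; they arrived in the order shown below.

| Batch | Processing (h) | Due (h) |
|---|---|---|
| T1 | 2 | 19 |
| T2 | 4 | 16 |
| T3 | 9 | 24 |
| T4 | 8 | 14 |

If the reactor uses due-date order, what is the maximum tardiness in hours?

0

EDD (increasing due date): T4 T2 T1 T3.
T4: 0→8, due 14, tardiness 0
T2: 8→12, due 16, tardiness 0
T1: 12→14, due 19, tardiness 0
T3: 14→23, due 24, tardiness 0
Maximum = 0.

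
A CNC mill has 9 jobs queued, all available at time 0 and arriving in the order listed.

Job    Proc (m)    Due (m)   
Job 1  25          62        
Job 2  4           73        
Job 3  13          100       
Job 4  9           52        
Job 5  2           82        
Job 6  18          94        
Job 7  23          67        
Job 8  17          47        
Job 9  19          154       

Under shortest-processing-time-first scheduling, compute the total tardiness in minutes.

SPT (increasing processing time): Job 5 Job 2 Job 4 Job 3 Job 8 Job 6 Job 9 Job 7 Job 1.
Job 5: 0→2, due 82, tardiness 0
Job 2: 2→6, due 73, tardiness 0
Job 4: 6→15, due 52, tardiness 0
Job 3: 15→28, due 100, tardiness 0
Job 8: 28→45, due 47, tardiness 0
Job 6: 45→63, due 94, tardiness 0
Job 9: 63→82, due 154, tardiness 0
Job 7: 82→105, due 67, tardiness 38
Job 1: 105→130, due 62, tardiness 68
Sum = 0+0+0+0+0+0+0+38+68 = 106.

106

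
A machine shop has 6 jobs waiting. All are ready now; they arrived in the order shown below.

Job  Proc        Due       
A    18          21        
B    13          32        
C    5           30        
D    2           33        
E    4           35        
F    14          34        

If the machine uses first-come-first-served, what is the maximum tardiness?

22

FIFO (arrival order): A B C D E F.
A: 0→18, due 21, tardiness 0
B: 18→31, due 32, tardiness 0
C: 31→36, due 30, tardiness 6
D: 36→38, due 33, tardiness 5
E: 38→42, due 35, tardiness 7
F: 42→56, due 34, tardiness 22
Maximum = 22.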